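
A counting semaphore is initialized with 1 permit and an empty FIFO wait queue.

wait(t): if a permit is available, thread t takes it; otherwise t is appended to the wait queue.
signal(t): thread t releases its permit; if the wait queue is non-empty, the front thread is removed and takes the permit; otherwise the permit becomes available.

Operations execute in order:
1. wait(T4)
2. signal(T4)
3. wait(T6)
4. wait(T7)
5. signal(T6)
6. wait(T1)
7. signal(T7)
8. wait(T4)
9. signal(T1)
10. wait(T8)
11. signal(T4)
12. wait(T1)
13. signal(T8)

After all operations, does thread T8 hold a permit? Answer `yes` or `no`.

Step 1: wait(T4) -> count=0 queue=[] holders={T4}
Step 2: signal(T4) -> count=1 queue=[] holders={none}
Step 3: wait(T6) -> count=0 queue=[] holders={T6}
Step 4: wait(T7) -> count=0 queue=[T7] holders={T6}
Step 5: signal(T6) -> count=0 queue=[] holders={T7}
Step 6: wait(T1) -> count=0 queue=[T1] holders={T7}
Step 7: signal(T7) -> count=0 queue=[] holders={T1}
Step 8: wait(T4) -> count=0 queue=[T4] holders={T1}
Step 9: signal(T1) -> count=0 queue=[] holders={T4}
Step 10: wait(T8) -> count=0 queue=[T8] holders={T4}
Step 11: signal(T4) -> count=0 queue=[] holders={T8}
Step 12: wait(T1) -> count=0 queue=[T1] holders={T8}
Step 13: signal(T8) -> count=0 queue=[] holders={T1}
Final holders: {T1} -> T8 not in holders

Answer: no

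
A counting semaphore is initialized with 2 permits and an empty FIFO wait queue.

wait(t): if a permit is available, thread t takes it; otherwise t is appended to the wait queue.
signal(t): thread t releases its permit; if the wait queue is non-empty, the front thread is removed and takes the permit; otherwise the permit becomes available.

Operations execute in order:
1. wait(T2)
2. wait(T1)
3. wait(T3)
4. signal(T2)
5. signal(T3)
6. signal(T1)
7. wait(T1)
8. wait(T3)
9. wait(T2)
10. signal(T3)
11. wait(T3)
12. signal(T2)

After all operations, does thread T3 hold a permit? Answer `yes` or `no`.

Step 1: wait(T2) -> count=1 queue=[] holders={T2}
Step 2: wait(T1) -> count=0 queue=[] holders={T1,T2}
Step 3: wait(T3) -> count=0 queue=[T3] holders={T1,T2}
Step 4: signal(T2) -> count=0 queue=[] holders={T1,T3}
Step 5: signal(T3) -> count=1 queue=[] holders={T1}
Step 6: signal(T1) -> count=2 queue=[] holders={none}
Step 7: wait(T1) -> count=1 queue=[] holders={T1}
Step 8: wait(T3) -> count=0 queue=[] holders={T1,T3}
Step 9: wait(T2) -> count=0 queue=[T2] holders={T1,T3}
Step 10: signal(T3) -> count=0 queue=[] holders={T1,T2}
Step 11: wait(T3) -> count=0 queue=[T3] holders={T1,T2}
Step 12: signal(T2) -> count=0 queue=[] holders={T1,T3}
Final holders: {T1,T3} -> T3 in holders

Answer: yes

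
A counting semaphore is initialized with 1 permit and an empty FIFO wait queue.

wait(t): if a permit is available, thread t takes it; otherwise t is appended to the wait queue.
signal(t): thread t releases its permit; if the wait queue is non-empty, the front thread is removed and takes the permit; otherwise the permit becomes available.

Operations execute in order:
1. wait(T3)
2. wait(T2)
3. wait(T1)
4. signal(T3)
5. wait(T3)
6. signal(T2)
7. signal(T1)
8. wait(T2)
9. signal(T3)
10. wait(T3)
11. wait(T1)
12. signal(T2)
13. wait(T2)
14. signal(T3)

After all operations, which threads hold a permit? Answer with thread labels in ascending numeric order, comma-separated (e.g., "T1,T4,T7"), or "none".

Answer: T1

Derivation:
Step 1: wait(T3) -> count=0 queue=[] holders={T3}
Step 2: wait(T2) -> count=0 queue=[T2] holders={T3}
Step 3: wait(T1) -> count=0 queue=[T2,T1] holders={T3}
Step 4: signal(T3) -> count=0 queue=[T1] holders={T2}
Step 5: wait(T3) -> count=0 queue=[T1,T3] holders={T2}
Step 6: signal(T2) -> count=0 queue=[T3] holders={T1}
Step 7: signal(T1) -> count=0 queue=[] holders={T3}
Step 8: wait(T2) -> count=0 queue=[T2] holders={T3}
Step 9: signal(T3) -> count=0 queue=[] holders={T2}
Step 10: wait(T3) -> count=0 queue=[T3] holders={T2}
Step 11: wait(T1) -> count=0 queue=[T3,T1] holders={T2}
Step 12: signal(T2) -> count=0 queue=[T1] holders={T3}
Step 13: wait(T2) -> count=0 queue=[T1,T2] holders={T3}
Step 14: signal(T3) -> count=0 queue=[T2] holders={T1}
Final holders: T1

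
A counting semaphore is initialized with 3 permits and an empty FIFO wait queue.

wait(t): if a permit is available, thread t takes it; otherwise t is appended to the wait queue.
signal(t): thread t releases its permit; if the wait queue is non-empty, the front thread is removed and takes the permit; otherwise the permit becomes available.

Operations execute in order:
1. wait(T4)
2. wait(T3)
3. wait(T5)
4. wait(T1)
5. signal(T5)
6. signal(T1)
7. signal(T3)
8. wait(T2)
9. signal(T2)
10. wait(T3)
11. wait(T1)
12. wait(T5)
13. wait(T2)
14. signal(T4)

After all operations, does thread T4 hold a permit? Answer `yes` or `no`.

Answer: no

Derivation:
Step 1: wait(T4) -> count=2 queue=[] holders={T4}
Step 2: wait(T3) -> count=1 queue=[] holders={T3,T4}
Step 3: wait(T5) -> count=0 queue=[] holders={T3,T4,T5}
Step 4: wait(T1) -> count=0 queue=[T1] holders={T3,T4,T5}
Step 5: signal(T5) -> count=0 queue=[] holders={T1,T3,T4}
Step 6: signal(T1) -> count=1 queue=[] holders={T3,T4}
Step 7: signal(T3) -> count=2 queue=[] holders={T4}
Step 8: wait(T2) -> count=1 queue=[] holders={T2,T4}
Step 9: signal(T2) -> count=2 queue=[] holders={T4}
Step 10: wait(T3) -> count=1 queue=[] holders={T3,T4}
Step 11: wait(T1) -> count=0 queue=[] holders={T1,T3,T4}
Step 12: wait(T5) -> count=0 queue=[T5] holders={T1,T3,T4}
Step 13: wait(T2) -> count=0 queue=[T5,T2] holders={T1,T3,T4}
Step 14: signal(T4) -> count=0 queue=[T2] holders={T1,T3,T5}
Final holders: {T1,T3,T5} -> T4 not in holders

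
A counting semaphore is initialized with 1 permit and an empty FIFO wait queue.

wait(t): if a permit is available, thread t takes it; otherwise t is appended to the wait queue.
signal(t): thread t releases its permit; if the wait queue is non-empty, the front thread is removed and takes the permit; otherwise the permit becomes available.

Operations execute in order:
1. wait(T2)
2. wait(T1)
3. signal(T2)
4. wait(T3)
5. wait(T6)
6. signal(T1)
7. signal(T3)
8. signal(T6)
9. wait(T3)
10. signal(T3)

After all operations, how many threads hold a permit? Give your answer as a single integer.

Step 1: wait(T2) -> count=0 queue=[] holders={T2}
Step 2: wait(T1) -> count=0 queue=[T1] holders={T2}
Step 3: signal(T2) -> count=0 queue=[] holders={T1}
Step 4: wait(T3) -> count=0 queue=[T3] holders={T1}
Step 5: wait(T6) -> count=0 queue=[T3,T6] holders={T1}
Step 6: signal(T1) -> count=0 queue=[T6] holders={T3}
Step 7: signal(T3) -> count=0 queue=[] holders={T6}
Step 8: signal(T6) -> count=1 queue=[] holders={none}
Step 9: wait(T3) -> count=0 queue=[] holders={T3}
Step 10: signal(T3) -> count=1 queue=[] holders={none}
Final holders: {none} -> 0 thread(s)

Answer: 0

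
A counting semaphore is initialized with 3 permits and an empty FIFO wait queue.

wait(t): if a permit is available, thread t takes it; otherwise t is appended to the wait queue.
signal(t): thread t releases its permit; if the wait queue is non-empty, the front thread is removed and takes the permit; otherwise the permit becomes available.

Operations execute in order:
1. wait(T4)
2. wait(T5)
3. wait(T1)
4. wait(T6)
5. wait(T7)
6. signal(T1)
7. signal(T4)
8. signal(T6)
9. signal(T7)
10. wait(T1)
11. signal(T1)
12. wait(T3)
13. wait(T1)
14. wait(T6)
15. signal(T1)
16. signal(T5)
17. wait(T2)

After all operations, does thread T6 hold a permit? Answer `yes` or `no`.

Step 1: wait(T4) -> count=2 queue=[] holders={T4}
Step 2: wait(T5) -> count=1 queue=[] holders={T4,T5}
Step 3: wait(T1) -> count=0 queue=[] holders={T1,T4,T5}
Step 4: wait(T6) -> count=0 queue=[T6] holders={T1,T4,T5}
Step 5: wait(T7) -> count=0 queue=[T6,T7] holders={T1,T4,T5}
Step 6: signal(T1) -> count=0 queue=[T7] holders={T4,T5,T6}
Step 7: signal(T4) -> count=0 queue=[] holders={T5,T6,T7}
Step 8: signal(T6) -> count=1 queue=[] holders={T5,T7}
Step 9: signal(T7) -> count=2 queue=[] holders={T5}
Step 10: wait(T1) -> count=1 queue=[] holders={T1,T5}
Step 11: signal(T1) -> count=2 queue=[] holders={T5}
Step 12: wait(T3) -> count=1 queue=[] holders={T3,T5}
Step 13: wait(T1) -> count=0 queue=[] holders={T1,T3,T5}
Step 14: wait(T6) -> count=0 queue=[T6] holders={T1,T3,T5}
Step 15: signal(T1) -> count=0 queue=[] holders={T3,T5,T6}
Step 16: signal(T5) -> count=1 queue=[] holders={T3,T6}
Step 17: wait(T2) -> count=0 queue=[] holders={T2,T3,T6}
Final holders: {T2,T3,T6} -> T6 in holders

Answer: yes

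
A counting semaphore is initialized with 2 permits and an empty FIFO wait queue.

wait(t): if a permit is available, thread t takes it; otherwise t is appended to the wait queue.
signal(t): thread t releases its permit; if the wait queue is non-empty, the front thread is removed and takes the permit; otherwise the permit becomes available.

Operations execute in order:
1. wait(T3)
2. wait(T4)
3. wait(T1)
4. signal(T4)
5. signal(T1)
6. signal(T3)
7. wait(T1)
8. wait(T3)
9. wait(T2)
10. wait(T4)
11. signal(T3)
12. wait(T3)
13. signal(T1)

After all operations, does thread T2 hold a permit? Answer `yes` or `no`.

Step 1: wait(T3) -> count=1 queue=[] holders={T3}
Step 2: wait(T4) -> count=0 queue=[] holders={T3,T4}
Step 3: wait(T1) -> count=0 queue=[T1] holders={T3,T4}
Step 4: signal(T4) -> count=0 queue=[] holders={T1,T3}
Step 5: signal(T1) -> count=1 queue=[] holders={T3}
Step 6: signal(T3) -> count=2 queue=[] holders={none}
Step 7: wait(T1) -> count=1 queue=[] holders={T1}
Step 8: wait(T3) -> count=0 queue=[] holders={T1,T3}
Step 9: wait(T2) -> count=0 queue=[T2] holders={T1,T3}
Step 10: wait(T4) -> count=0 queue=[T2,T4] holders={T1,T3}
Step 11: signal(T3) -> count=0 queue=[T4] holders={T1,T2}
Step 12: wait(T3) -> count=0 queue=[T4,T3] holders={T1,T2}
Step 13: signal(T1) -> count=0 queue=[T3] holders={T2,T4}
Final holders: {T2,T4} -> T2 in holders

Answer: yes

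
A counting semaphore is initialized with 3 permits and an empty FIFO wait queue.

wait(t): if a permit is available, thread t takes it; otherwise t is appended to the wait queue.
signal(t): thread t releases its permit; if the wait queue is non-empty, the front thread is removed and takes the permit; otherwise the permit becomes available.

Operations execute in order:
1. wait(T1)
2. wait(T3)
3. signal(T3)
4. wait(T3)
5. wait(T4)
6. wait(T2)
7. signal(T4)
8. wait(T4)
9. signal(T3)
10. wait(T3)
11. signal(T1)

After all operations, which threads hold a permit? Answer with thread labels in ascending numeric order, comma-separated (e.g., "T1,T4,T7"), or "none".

Answer: T2,T3,T4

Derivation:
Step 1: wait(T1) -> count=2 queue=[] holders={T1}
Step 2: wait(T3) -> count=1 queue=[] holders={T1,T3}
Step 3: signal(T3) -> count=2 queue=[] holders={T1}
Step 4: wait(T3) -> count=1 queue=[] holders={T1,T3}
Step 5: wait(T4) -> count=0 queue=[] holders={T1,T3,T4}
Step 6: wait(T2) -> count=0 queue=[T2] holders={T1,T3,T4}
Step 7: signal(T4) -> count=0 queue=[] holders={T1,T2,T3}
Step 8: wait(T4) -> count=0 queue=[T4] holders={T1,T2,T3}
Step 9: signal(T3) -> count=0 queue=[] holders={T1,T2,T4}
Step 10: wait(T3) -> count=0 queue=[T3] holders={T1,T2,T4}
Step 11: signal(T1) -> count=0 queue=[] holders={T2,T3,T4}
Final holders: T2,T3,T4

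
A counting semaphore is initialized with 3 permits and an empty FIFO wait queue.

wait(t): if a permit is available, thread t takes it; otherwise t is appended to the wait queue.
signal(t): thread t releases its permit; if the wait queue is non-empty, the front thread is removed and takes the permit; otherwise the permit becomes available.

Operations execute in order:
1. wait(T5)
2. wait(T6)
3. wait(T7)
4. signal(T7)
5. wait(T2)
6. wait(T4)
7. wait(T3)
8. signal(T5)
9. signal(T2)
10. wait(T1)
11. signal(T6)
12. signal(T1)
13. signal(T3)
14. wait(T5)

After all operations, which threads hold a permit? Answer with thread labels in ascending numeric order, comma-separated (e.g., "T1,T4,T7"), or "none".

Answer: T4,T5

Derivation:
Step 1: wait(T5) -> count=2 queue=[] holders={T5}
Step 2: wait(T6) -> count=1 queue=[] holders={T5,T6}
Step 3: wait(T7) -> count=0 queue=[] holders={T5,T6,T7}
Step 4: signal(T7) -> count=1 queue=[] holders={T5,T6}
Step 5: wait(T2) -> count=0 queue=[] holders={T2,T5,T6}
Step 6: wait(T4) -> count=0 queue=[T4] holders={T2,T5,T6}
Step 7: wait(T3) -> count=0 queue=[T4,T3] holders={T2,T5,T6}
Step 8: signal(T5) -> count=0 queue=[T3] holders={T2,T4,T6}
Step 9: signal(T2) -> count=0 queue=[] holders={T3,T4,T6}
Step 10: wait(T1) -> count=0 queue=[T1] holders={T3,T4,T6}
Step 11: signal(T6) -> count=0 queue=[] holders={T1,T3,T4}
Step 12: signal(T1) -> count=1 queue=[] holders={T3,T4}
Step 13: signal(T3) -> count=2 queue=[] holders={T4}
Step 14: wait(T5) -> count=1 queue=[] holders={T4,T5}
Final holders: T4,T5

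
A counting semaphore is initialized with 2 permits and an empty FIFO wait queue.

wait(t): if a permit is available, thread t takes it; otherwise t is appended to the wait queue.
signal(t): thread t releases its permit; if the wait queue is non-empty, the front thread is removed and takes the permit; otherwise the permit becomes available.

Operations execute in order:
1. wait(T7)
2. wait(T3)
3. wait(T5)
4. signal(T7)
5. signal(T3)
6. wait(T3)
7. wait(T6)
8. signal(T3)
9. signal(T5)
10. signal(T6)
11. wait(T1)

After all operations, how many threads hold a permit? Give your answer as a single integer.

Step 1: wait(T7) -> count=1 queue=[] holders={T7}
Step 2: wait(T3) -> count=0 queue=[] holders={T3,T7}
Step 3: wait(T5) -> count=0 queue=[T5] holders={T3,T7}
Step 4: signal(T7) -> count=0 queue=[] holders={T3,T5}
Step 5: signal(T3) -> count=1 queue=[] holders={T5}
Step 6: wait(T3) -> count=0 queue=[] holders={T3,T5}
Step 7: wait(T6) -> count=0 queue=[T6] holders={T3,T5}
Step 8: signal(T3) -> count=0 queue=[] holders={T5,T6}
Step 9: signal(T5) -> count=1 queue=[] holders={T6}
Step 10: signal(T6) -> count=2 queue=[] holders={none}
Step 11: wait(T1) -> count=1 queue=[] holders={T1}
Final holders: {T1} -> 1 thread(s)

Answer: 1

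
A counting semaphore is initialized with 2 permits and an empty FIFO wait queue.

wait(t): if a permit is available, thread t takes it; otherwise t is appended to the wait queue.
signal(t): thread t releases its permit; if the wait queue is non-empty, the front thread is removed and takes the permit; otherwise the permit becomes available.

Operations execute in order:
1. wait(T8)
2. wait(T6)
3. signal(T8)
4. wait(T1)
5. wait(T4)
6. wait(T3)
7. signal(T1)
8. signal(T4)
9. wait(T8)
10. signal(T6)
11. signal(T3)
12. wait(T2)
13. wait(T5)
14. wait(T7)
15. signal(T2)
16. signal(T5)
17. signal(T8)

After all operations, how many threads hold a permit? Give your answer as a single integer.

Answer: 1

Derivation:
Step 1: wait(T8) -> count=1 queue=[] holders={T8}
Step 2: wait(T6) -> count=0 queue=[] holders={T6,T8}
Step 3: signal(T8) -> count=1 queue=[] holders={T6}
Step 4: wait(T1) -> count=0 queue=[] holders={T1,T6}
Step 5: wait(T4) -> count=0 queue=[T4] holders={T1,T6}
Step 6: wait(T3) -> count=0 queue=[T4,T3] holders={T1,T6}
Step 7: signal(T1) -> count=0 queue=[T3] holders={T4,T6}
Step 8: signal(T4) -> count=0 queue=[] holders={T3,T6}
Step 9: wait(T8) -> count=0 queue=[T8] holders={T3,T6}
Step 10: signal(T6) -> count=0 queue=[] holders={T3,T8}
Step 11: signal(T3) -> count=1 queue=[] holders={T8}
Step 12: wait(T2) -> count=0 queue=[] holders={T2,T8}
Step 13: wait(T5) -> count=0 queue=[T5] holders={T2,T8}
Step 14: wait(T7) -> count=0 queue=[T5,T7] holders={T2,T8}
Step 15: signal(T2) -> count=0 queue=[T7] holders={T5,T8}
Step 16: signal(T5) -> count=0 queue=[] holders={T7,T8}
Step 17: signal(T8) -> count=1 queue=[] holders={T7}
Final holders: {T7} -> 1 thread(s)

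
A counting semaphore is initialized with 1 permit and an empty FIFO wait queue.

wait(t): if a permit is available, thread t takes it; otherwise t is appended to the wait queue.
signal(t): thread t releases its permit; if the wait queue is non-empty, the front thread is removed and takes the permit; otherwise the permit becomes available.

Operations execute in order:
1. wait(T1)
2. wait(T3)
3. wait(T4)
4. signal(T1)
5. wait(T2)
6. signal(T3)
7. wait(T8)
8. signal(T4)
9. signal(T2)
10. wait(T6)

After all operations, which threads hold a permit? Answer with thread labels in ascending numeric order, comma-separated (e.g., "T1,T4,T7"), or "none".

Step 1: wait(T1) -> count=0 queue=[] holders={T1}
Step 2: wait(T3) -> count=0 queue=[T3] holders={T1}
Step 3: wait(T4) -> count=0 queue=[T3,T4] holders={T1}
Step 4: signal(T1) -> count=0 queue=[T4] holders={T3}
Step 5: wait(T2) -> count=0 queue=[T4,T2] holders={T3}
Step 6: signal(T3) -> count=0 queue=[T2] holders={T4}
Step 7: wait(T8) -> count=0 queue=[T2,T8] holders={T4}
Step 8: signal(T4) -> count=0 queue=[T8] holders={T2}
Step 9: signal(T2) -> count=0 queue=[] holders={T8}
Step 10: wait(T6) -> count=0 queue=[T6] holders={T8}
Final holders: T8

Answer: T8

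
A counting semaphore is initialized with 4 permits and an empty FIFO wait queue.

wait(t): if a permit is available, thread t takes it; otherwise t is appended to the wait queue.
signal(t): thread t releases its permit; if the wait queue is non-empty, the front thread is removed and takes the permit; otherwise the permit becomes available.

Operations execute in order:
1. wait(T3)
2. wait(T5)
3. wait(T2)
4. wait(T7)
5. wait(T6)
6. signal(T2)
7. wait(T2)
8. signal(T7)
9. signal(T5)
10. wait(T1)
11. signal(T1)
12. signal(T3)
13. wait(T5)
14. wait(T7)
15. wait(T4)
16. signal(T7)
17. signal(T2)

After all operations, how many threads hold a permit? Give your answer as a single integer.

Answer: 3

Derivation:
Step 1: wait(T3) -> count=3 queue=[] holders={T3}
Step 2: wait(T5) -> count=2 queue=[] holders={T3,T5}
Step 3: wait(T2) -> count=1 queue=[] holders={T2,T3,T5}
Step 4: wait(T7) -> count=0 queue=[] holders={T2,T3,T5,T7}
Step 5: wait(T6) -> count=0 queue=[T6] holders={T2,T3,T5,T7}
Step 6: signal(T2) -> count=0 queue=[] holders={T3,T5,T6,T7}
Step 7: wait(T2) -> count=0 queue=[T2] holders={T3,T5,T6,T7}
Step 8: signal(T7) -> count=0 queue=[] holders={T2,T3,T5,T6}
Step 9: signal(T5) -> count=1 queue=[] holders={T2,T3,T6}
Step 10: wait(T1) -> count=0 queue=[] holders={T1,T2,T3,T6}
Step 11: signal(T1) -> count=1 queue=[] holders={T2,T3,T6}
Step 12: signal(T3) -> count=2 queue=[] holders={T2,T6}
Step 13: wait(T5) -> count=1 queue=[] holders={T2,T5,T6}
Step 14: wait(T7) -> count=0 queue=[] holders={T2,T5,T6,T7}
Step 15: wait(T4) -> count=0 queue=[T4] holders={T2,T5,T6,T7}
Step 16: signal(T7) -> count=0 queue=[] holders={T2,T4,T5,T6}
Step 17: signal(T2) -> count=1 queue=[] holders={T4,T5,T6}
Final holders: {T4,T5,T6} -> 3 thread(s)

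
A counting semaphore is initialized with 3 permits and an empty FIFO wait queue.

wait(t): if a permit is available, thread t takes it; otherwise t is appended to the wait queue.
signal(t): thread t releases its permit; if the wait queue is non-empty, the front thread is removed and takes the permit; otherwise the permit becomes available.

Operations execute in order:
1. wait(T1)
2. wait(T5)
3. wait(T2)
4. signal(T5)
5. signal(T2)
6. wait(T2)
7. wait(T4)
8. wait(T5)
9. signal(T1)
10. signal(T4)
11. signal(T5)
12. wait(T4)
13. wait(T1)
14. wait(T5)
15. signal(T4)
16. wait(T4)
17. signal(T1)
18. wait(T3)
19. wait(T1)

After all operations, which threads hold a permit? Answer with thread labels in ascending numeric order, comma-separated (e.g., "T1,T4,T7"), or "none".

Step 1: wait(T1) -> count=2 queue=[] holders={T1}
Step 2: wait(T5) -> count=1 queue=[] holders={T1,T5}
Step 3: wait(T2) -> count=0 queue=[] holders={T1,T2,T5}
Step 4: signal(T5) -> count=1 queue=[] holders={T1,T2}
Step 5: signal(T2) -> count=2 queue=[] holders={T1}
Step 6: wait(T2) -> count=1 queue=[] holders={T1,T2}
Step 7: wait(T4) -> count=0 queue=[] holders={T1,T2,T4}
Step 8: wait(T5) -> count=0 queue=[T5] holders={T1,T2,T4}
Step 9: signal(T1) -> count=0 queue=[] holders={T2,T4,T5}
Step 10: signal(T4) -> count=1 queue=[] holders={T2,T5}
Step 11: signal(T5) -> count=2 queue=[] holders={T2}
Step 12: wait(T4) -> count=1 queue=[] holders={T2,T4}
Step 13: wait(T1) -> count=0 queue=[] holders={T1,T2,T4}
Step 14: wait(T5) -> count=0 queue=[T5] holders={T1,T2,T4}
Step 15: signal(T4) -> count=0 queue=[] holders={T1,T2,T5}
Step 16: wait(T4) -> count=0 queue=[T4] holders={T1,T2,T5}
Step 17: signal(T1) -> count=0 queue=[] holders={T2,T4,T5}
Step 18: wait(T3) -> count=0 queue=[T3] holders={T2,T4,T5}
Step 19: wait(T1) -> count=0 queue=[T3,T1] holders={T2,T4,T5}
Final holders: T2,T4,T5

Answer: T2,T4,T5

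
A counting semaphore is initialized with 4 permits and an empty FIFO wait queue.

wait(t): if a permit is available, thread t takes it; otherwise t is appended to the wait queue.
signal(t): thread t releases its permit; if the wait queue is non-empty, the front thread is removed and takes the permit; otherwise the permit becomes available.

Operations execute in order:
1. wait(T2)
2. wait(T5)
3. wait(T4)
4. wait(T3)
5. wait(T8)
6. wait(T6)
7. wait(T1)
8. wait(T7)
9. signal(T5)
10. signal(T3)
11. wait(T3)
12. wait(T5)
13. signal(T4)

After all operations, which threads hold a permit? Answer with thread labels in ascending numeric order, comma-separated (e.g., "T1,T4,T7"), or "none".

Answer: T1,T2,T6,T8

Derivation:
Step 1: wait(T2) -> count=3 queue=[] holders={T2}
Step 2: wait(T5) -> count=2 queue=[] holders={T2,T5}
Step 3: wait(T4) -> count=1 queue=[] holders={T2,T4,T5}
Step 4: wait(T3) -> count=0 queue=[] holders={T2,T3,T4,T5}
Step 5: wait(T8) -> count=0 queue=[T8] holders={T2,T3,T4,T5}
Step 6: wait(T6) -> count=0 queue=[T8,T6] holders={T2,T3,T4,T5}
Step 7: wait(T1) -> count=0 queue=[T8,T6,T1] holders={T2,T3,T4,T5}
Step 8: wait(T7) -> count=0 queue=[T8,T6,T1,T7] holders={T2,T3,T4,T5}
Step 9: signal(T5) -> count=0 queue=[T6,T1,T7] holders={T2,T3,T4,T8}
Step 10: signal(T3) -> count=0 queue=[T1,T7] holders={T2,T4,T6,T8}
Step 11: wait(T3) -> count=0 queue=[T1,T7,T3] holders={T2,T4,T6,T8}
Step 12: wait(T5) -> count=0 queue=[T1,T7,T3,T5] holders={T2,T4,T6,T8}
Step 13: signal(T4) -> count=0 queue=[T7,T3,T5] holders={T1,T2,T6,T8}
Final holders: T1,T2,T6,T8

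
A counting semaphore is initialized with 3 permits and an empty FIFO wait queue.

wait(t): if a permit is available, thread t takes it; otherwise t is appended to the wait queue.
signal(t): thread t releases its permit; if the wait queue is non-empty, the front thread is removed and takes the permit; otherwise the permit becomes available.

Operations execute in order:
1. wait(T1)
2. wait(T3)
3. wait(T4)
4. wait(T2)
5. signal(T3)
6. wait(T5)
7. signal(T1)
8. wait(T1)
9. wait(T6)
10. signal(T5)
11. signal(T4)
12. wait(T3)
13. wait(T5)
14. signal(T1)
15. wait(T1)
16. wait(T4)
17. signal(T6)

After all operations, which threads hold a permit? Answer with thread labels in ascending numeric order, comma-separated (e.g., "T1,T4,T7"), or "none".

Answer: T2,T3,T5

Derivation:
Step 1: wait(T1) -> count=2 queue=[] holders={T1}
Step 2: wait(T3) -> count=1 queue=[] holders={T1,T3}
Step 3: wait(T4) -> count=0 queue=[] holders={T1,T3,T4}
Step 4: wait(T2) -> count=0 queue=[T2] holders={T1,T3,T4}
Step 5: signal(T3) -> count=0 queue=[] holders={T1,T2,T4}
Step 6: wait(T5) -> count=0 queue=[T5] holders={T1,T2,T4}
Step 7: signal(T1) -> count=0 queue=[] holders={T2,T4,T5}
Step 8: wait(T1) -> count=0 queue=[T1] holders={T2,T4,T5}
Step 9: wait(T6) -> count=0 queue=[T1,T6] holders={T2,T4,T5}
Step 10: signal(T5) -> count=0 queue=[T6] holders={T1,T2,T4}
Step 11: signal(T4) -> count=0 queue=[] holders={T1,T2,T6}
Step 12: wait(T3) -> count=0 queue=[T3] holders={T1,T2,T6}
Step 13: wait(T5) -> count=0 queue=[T3,T5] holders={T1,T2,T6}
Step 14: signal(T1) -> count=0 queue=[T5] holders={T2,T3,T6}
Step 15: wait(T1) -> count=0 queue=[T5,T1] holders={T2,T3,T6}
Step 16: wait(T4) -> count=0 queue=[T5,T1,T4] holders={T2,T3,T6}
Step 17: signal(T6) -> count=0 queue=[T1,T4] holders={T2,T3,T5}
Final holders: T2,T3,T5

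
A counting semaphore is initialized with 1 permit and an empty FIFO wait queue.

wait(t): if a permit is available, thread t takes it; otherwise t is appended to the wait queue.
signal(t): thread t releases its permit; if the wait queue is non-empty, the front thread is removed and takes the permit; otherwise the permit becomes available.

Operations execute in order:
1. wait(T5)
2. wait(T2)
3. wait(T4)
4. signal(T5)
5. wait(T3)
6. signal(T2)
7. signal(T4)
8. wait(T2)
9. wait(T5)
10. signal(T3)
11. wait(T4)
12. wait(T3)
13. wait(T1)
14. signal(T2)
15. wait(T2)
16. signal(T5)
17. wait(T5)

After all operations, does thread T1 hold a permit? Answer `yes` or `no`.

Step 1: wait(T5) -> count=0 queue=[] holders={T5}
Step 2: wait(T2) -> count=0 queue=[T2] holders={T5}
Step 3: wait(T4) -> count=0 queue=[T2,T4] holders={T5}
Step 4: signal(T5) -> count=0 queue=[T4] holders={T2}
Step 5: wait(T3) -> count=0 queue=[T4,T3] holders={T2}
Step 6: signal(T2) -> count=0 queue=[T3] holders={T4}
Step 7: signal(T4) -> count=0 queue=[] holders={T3}
Step 8: wait(T2) -> count=0 queue=[T2] holders={T3}
Step 9: wait(T5) -> count=0 queue=[T2,T5] holders={T3}
Step 10: signal(T3) -> count=0 queue=[T5] holders={T2}
Step 11: wait(T4) -> count=0 queue=[T5,T4] holders={T2}
Step 12: wait(T3) -> count=0 queue=[T5,T4,T3] holders={T2}
Step 13: wait(T1) -> count=0 queue=[T5,T4,T3,T1] holders={T2}
Step 14: signal(T2) -> count=0 queue=[T4,T3,T1] holders={T5}
Step 15: wait(T2) -> count=0 queue=[T4,T3,T1,T2] holders={T5}
Step 16: signal(T5) -> count=0 queue=[T3,T1,T2] holders={T4}
Step 17: wait(T5) -> count=0 queue=[T3,T1,T2,T5] holders={T4}
Final holders: {T4} -> T1 not in holders

Answer: no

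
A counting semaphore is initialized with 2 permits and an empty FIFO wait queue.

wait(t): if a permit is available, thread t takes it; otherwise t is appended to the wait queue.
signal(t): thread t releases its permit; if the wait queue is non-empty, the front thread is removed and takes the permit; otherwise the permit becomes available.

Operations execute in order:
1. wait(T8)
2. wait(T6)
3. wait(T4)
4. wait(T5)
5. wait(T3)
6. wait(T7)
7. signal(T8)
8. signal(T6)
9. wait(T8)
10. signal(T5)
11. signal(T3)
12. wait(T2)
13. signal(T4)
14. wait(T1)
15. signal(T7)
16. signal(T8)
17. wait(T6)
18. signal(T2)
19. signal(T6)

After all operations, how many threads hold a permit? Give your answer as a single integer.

Answer: 1

Derivation:
Step 1: wait(T8) -> count=1 queue=[] holders={T8}
Step 2: wait(T6) -> count=0 queue=[] holders={T6,T8}
Step 3: wait(T4) -> count=0 queue=[T4] holders={T6,T8}
Step 4: wait(T5) -> count=0 queue=[T4,T5] holders={T6,T8}
Step 5: wait(T3) -> count=0 queue=[T4,T5,T3] holders={T6,T8}
Step 6: wait(T7) -> count=0 queue=[T4,T5,T3,T7] holders={T6,T8}
Step 7: signal(T8) -> count=0 queue=[T5,T3,T7] holders={T4,T6}
Step 8: signal(T6) -> count=0 queue=[T3,T7] holders={T4,T5}
Step 9: wait(T8) -> count=0 queue=[T3,T7,T8] holders={T4,T5}
Step 10: signal(T5) -> count=0 queue=[T7,T8] holders={T3,T4}
Step 11: signal(T3) -> count=0 queue=[T8] holders={T4,T7}
Step 12: wait(T2) -> count=0 queue=[T8,T2] holders={T4,T7}
Step 13: signal(T4) -> count=0 queue=[T2] holders={T7,T8}
Step 14: wait(T1) -> count=0 queue=[T2,T1] holders={T7,T8}
Step 15: signal(T7) -> count=0 queue=[T1] holders={T2,T8}
Step 16: signal(T8) -> count=0 queue=[] holders={T1,T2}
Step 17: wait(T6) -> count=0 queue=[T6] holders={T1,T2}
Step 18: signal(T2) -> count=0 queue=[] holders={T1,T6}
Step 19: signal(T6) -> count=1 queue=[] holders={T1}
Final holders: {T1} -> 1 thread(s)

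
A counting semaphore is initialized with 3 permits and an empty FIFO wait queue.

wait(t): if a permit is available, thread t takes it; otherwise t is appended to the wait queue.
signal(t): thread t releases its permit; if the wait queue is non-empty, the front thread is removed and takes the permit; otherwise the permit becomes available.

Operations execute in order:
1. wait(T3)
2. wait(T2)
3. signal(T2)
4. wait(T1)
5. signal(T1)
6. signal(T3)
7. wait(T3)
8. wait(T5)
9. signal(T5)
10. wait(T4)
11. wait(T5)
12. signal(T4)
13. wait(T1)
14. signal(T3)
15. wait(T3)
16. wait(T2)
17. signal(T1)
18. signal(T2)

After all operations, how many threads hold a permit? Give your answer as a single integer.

Step 1: wait(T3) -> count=2 queue=[] holders={T3}
Step 2: wait(T2) -> count=1 queue=[] holders={T2,T3}
Step 3: signal(T2) -> count=2 queue=[] holders={T3}
Step 4: wait(T1) -> count=1 queue=[] holders={T1,T3}
Step 5: signal(T1) -> count=2 queue=[] holders={T3}
Step 6: signal(T3) -> count=3 queue=[] holders={none}
Step 7: wait(T3) -> count=2 queue=[] holders={T3}
Step 8: wait(T5) -> count=1 queue=[] holders={T3,T5}
Step 9: signal(T5) -> count=2 queue=[] holders={T3}
Step 10: wait(T4) -> count=1 queue=[] holders={T3,T4}
Step 11: wait(T5) -> count=0 queue=[] holders={T3,T4,T5}
Step 12: signal(T4) -> count=1 queue=[] holders={T3,T5}
Step 13: wait(T1) -> count=0 queue=[] holders={T1,T3,T5}
Step 14: signal(T3) -> count=1 queue=[] holders={T1,T5}
Step 15: wait(T3) -> count=0 queue=[] holders={T1,T3,T5}
Step 16: wait(T2) -> count=0 queue=[T2] holders={T1,T3,T5}
Step 17: signal(T1) -> count=0 queue=[] holders={T2,T3,T5}
Step 18: signal(T2) -> count=1 queue=[] holders={T3,T5}
Final holders: {T3,T5} -> 2 thread(s)

Answer: 2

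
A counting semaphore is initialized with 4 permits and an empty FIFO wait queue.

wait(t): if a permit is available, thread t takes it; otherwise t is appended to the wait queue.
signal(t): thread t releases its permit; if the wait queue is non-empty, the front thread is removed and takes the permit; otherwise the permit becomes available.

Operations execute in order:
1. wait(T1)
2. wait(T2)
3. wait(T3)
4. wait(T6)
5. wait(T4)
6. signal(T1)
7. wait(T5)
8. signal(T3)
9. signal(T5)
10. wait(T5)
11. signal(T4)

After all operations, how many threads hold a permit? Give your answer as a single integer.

Step 1: wait(T1) -> count=3 queue=[] holders={T1}
Step 2: wait(T2) -> count=2 queue=[] holders={T1,T2}
Step 3: wait(T3) -> count=1 queue=[] holders={T1,T2,T3}
Step 4: wait(T6) -> count=0 queue=[] holders={T1,T2,T3,T6}
Step 5: wait(T4) -> count=0 queue=[T4] holders={T1,T2,T3,T6}
Step 6: signal(T1) -> count=0 queue=[] holders={T2,T3,T4,T6}
Step 7: wait(T5) -> count=0 queue=[T5] holders={T2,T3,T4,T6}
Step 8: signal(T3) -> count=0 queue=[] holders={T2,T4,T5,T6}
Step 9: signal(T5) -> count=1 queue=[] holders={T2,T4,T6}
Step 10: wait(T5) -> count=0 queue=[] holders={T2,T4,T5,T6}
Step 11: signal(T4) -> count=1 queue=[] holders={T2,T5,T6}
Final holders: {T2,T5,T6} -> 3 thread(s)

Answer: 3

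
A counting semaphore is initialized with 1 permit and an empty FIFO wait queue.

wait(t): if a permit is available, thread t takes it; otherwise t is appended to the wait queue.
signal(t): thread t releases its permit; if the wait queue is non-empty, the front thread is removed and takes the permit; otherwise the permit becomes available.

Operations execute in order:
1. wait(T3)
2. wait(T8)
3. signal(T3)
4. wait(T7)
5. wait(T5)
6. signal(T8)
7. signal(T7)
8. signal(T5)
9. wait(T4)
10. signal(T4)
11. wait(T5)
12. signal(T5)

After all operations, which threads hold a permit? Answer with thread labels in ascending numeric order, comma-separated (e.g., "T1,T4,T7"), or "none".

Step 1: wait(T3) -> count=0 queue=[] holders={T3}
Step 2: wait(T8) -> count=0 queue=[T8] holders={T3}
Step 3: signal(T3) -> count=0 queue=[] holders={T8}
Step 4: wait(T7) -> count=0 queue=[T7] holders={T8}
Step 5: wait(T5) -> count=0 queue=[T7,T5] holders={T8}
Step 6: signal(T8) -> count=0 queue=[T5] holders={T7}
Step 7: signal(T7) -> count=0 queue=[] holders={T5}
Step 8: signal(T5) -> count=1 queue=[] holders={none}
Step 9: wait(T4) -> count=0 queue=[] holders={T4}
Step 10: signal(T4) -> count=1 queue=[] holders={none}
Step 11: wait(T5) -> count=0 queue=[] holders={T5}
Step 12: signal(T5) -> count=1 queue=[] holders={none}
Final holders: none

Answer: none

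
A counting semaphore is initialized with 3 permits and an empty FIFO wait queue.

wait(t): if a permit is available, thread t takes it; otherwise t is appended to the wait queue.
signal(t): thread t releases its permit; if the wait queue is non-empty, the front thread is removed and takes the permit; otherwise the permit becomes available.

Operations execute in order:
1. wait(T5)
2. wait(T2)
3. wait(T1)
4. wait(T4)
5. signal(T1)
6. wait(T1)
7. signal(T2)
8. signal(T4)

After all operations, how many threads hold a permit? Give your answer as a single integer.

Step 1: wait(T5) -> count=2 queue=[] holders={T5}
Step 2: wait(T2) -> count=1 queue=[] holders={T2,T5}
Step 3: wait(T1) -> count=0 queue=[] holders={T1,T2,T5}
Step 4: wait(T4) -> count=0 queue=[T4] holders={T1,T2,T5}
Step 5: signal(T1) -> count=0 queue=[] holders={T2,T4,T5}
Step 6: wait(T1) -> count=0 queue=[T1] holders={T2,T4,T5}
Step 7: signal(T2) -> count=0 queue=[] holders={T1,T4,T5}
Step 8: signal(T4) -> count=1 queue=[] holders={T1,T5}
Final holders: {T1,T5} -> 2 thread(s)

Answer: 2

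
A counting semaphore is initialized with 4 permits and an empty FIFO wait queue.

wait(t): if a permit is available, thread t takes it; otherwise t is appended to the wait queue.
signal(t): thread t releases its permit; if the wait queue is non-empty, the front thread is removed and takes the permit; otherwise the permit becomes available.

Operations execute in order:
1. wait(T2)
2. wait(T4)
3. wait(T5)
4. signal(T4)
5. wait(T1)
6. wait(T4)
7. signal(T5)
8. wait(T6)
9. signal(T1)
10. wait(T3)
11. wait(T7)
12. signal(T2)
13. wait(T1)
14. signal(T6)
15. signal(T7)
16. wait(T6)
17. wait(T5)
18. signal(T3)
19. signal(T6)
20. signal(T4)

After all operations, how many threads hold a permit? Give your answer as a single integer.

Step 1: wait(T2) -> count=3 queue=[] holders={T2}
Step 2: wait(T4) -> count=2 queue=[] holders={T2,T4}
Step 3: wait(T5) -> count=1 queue=[] holders={T2,T4,T5}
Step 4: signal(T4) -> count=2 queue=[] holders={T2,T5}
Step 5: wait(T1) -> count=1 queue=[] holders={T1,T2,T5}
Step 6: wait(T4) -> count=0 queue=[] holders={T1,T2,T4,T5}
Step 7: signal(T5) -> count=1 queue=[] holders={T1,T2,T4}
Step 8: wait(T6) -> count=0 queue=[] holders={T1,T2,T4,T6}
Step 9: signal(T1) -> count=1 queue=[] holders={T2,T4,T6}
Step 10: wait(T3) -> count=0 queue=[] holders={T2,T3,T4,T6}
Step 11: wait(T7) -> count=0 queue=[T7] holders={T2,T3,T4,T6}
Step 12: signal(T2) -> count=0 queue=[] holders={T3,T4,T6,T7}
Step 13: wait(T1) -> count=0 queue=[T1] holders={T3,T4,T6,T7}
Step 14: signal(T6) -> count=0 queue=[] holders={T1,T3,T4,T7}
Step 15: signal(T7) -> count=1 queue=[] holders={T1,T3,T4}
Step 16: wait(T6) -> count=0 queue=[] holders={T1,T3,T4,T6}
Step 17: wait(T5) -> count=0 queue=[T5] holders={T1,T3,T4,T6}
Step 18: signal(T3) -> count=0 queue=[] holders={T1,T4,T5,T6}
Step 19: signal(T6) -> count=1 queue=[] holders={T1,T4,T5}
Step 20: signal(T4) -> count=2 queue=[] holders={T1,T5}
Final holders: {T1,T5} -> 2 thread(s)

Answer: 2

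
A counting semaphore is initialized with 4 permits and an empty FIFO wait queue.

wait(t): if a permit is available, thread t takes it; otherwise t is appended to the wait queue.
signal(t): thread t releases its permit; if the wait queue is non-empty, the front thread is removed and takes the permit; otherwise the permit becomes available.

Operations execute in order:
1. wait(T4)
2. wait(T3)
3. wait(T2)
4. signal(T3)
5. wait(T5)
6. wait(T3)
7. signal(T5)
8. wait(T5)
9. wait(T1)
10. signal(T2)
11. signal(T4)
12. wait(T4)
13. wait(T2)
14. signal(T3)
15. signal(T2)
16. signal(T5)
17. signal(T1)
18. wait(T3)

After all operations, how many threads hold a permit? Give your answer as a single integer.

Answer: 2

Derivation:
Step 1: wait(T4) -> count=3 queue=[] holders={T4}
Step 2: wait(T3) -> count=2 queue=[] holders={T3,T4}
Step 3: wait(T2) -> count=1 queue=[] holders={T2,T3,T4}
Step 4: signal(T3) -> count=2 queue=[] holders={T2,T4}
Step 5: wait(T5) -> count=1 queue=[] holders={T2,T4,T5}
Step 6: wait(T3) -> count=0 queue=[] holders={T2,T3,T4,T5}
Step 7: signal(T5) -> count=1 queue=[] holders={T2,T3,T4}
Step 8: wait(T5) -> count=0 queue=[] holders={T2,T3,T4,T5}
Step 9: wait(T1) -> count=0 queue=[T1] holders={T2,T3,T4,T5}
Step 10: signal(T2) -> count=0 queue=[] holders={T1,T3,T4,T5}
Step 11: signal(T4) -> count=1 queue=[] holders={T1,T3,T5}
Step 12: wait(T4) -> count=0 queue=[] holders={T1,T3,T4,T5}
Step 13: wait(T2) -> count=0 queue=[T2] holders={T1,T3,T4,T5}
Step 14: signal(T3) -> count=0 queue=[] holders={T1,T2,T4,T5}
Step 15: signal(T2) -> count=1 queue=[] holders={T1,T4,T5}
Step 16: signal(T5) -> count=2 queue=[] holders={T1,T4}
Step 17: signal(T1) -> count=3 queue=[] holders={T4}
Step 18: wait(T3) -> count=2 queue=[] holders={T3,T4}
Final holders: {T3,T4} -> 2 thread(s)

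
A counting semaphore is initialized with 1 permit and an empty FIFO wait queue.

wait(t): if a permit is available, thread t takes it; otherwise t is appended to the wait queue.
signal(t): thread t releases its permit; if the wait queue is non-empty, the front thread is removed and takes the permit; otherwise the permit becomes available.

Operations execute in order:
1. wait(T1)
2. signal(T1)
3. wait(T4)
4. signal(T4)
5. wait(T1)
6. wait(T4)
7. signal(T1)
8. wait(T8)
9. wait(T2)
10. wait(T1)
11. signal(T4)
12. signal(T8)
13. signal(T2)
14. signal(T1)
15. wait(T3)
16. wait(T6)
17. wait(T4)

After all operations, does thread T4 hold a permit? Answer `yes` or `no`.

Step 1: wait(T1) -> count=0 queue=[] holders={T1}
Step 2: signal(T1) -> count=1 queue=[] holders={none}
Step 3: wait(T4) -> count=0 queue=[] holders={T4}
Step 4: signal(T4) -> count=1 queue=[] holders={none}
Step 5: wait(T1) -> count=0 queue=[] holders={T1}
Step 6: wait(T4) -> count=0 queue=[T4] holders={T1}
Step 7: signal(T1) -> count=0 queue=[] holders={T4}
Step 8: wait(T8) -> count=0 queue=[T8] holders={T4}
Step 9: wait(T2) -> count=0 queue=[T8,T2] holders={T4}
Step 10: wait(T1) -> count=0 queue=[T8,T2,T1] holders={T4}
Step 11: signal(T4) -> count=0 queue=[T2,T1] holders={T8}
Step 12: signal(T8) -> count=0 queue=[T1] holders={T2}
Step 13: signal(T2) -> count=0 queue=[] holders={T1}
Step 14: signal(T1) -> count=1 queue=[] holders={none}
Step 15: wait(T3) -> count=0 queue=[] holders={T3}
Step 16: wait(T6) -> count=0 queue=[T6] holders={T3}
Step 17: wait(T4) -> count=0 queue=[T6,T4] holders={T3}
Final holders: {T3} -> T4 not in holders

Answer: no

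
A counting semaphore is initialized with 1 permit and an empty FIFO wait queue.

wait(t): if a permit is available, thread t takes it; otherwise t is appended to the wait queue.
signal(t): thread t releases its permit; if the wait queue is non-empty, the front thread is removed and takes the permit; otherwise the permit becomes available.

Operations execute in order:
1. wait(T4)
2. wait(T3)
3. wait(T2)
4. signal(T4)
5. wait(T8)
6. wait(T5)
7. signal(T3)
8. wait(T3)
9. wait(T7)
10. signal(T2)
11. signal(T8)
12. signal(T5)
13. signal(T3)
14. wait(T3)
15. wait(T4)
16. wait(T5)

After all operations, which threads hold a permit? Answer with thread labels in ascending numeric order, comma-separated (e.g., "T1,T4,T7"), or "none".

Step 1: wait(T4) -> count=0 queue=[] holders={T4}
Step 2: wait(T3) -> count=0 queue=[T3] holders={T4}
Step 3: wait(T2) -> count=0 queue=[T3,T2] holders={T4}
Step 4: signal(T4) -> count=0 queue=[T2] holders={T3}
Step 5: wait(T8) -> count=0 queue=[T2,T8] holders={T3}
Step 6: wait(T5) -> count=0 queue=[T2,T8,T5] holders={T3}
Step 7: signal(T3) -> count=0 queue=[T8,T5] holders={T2}
Step 8: wait(T3) -> count=0 queue=[T8,T5,T3] holders={T2}
Step 9: wait(T7) -> count=0 queue=[T8,T5,T3,T7] holders={T2}
Step 10: signal(T2) -> count=0 queue=[T5,T3,T7] holders={T8}
Step 11: signal(T8) -> count=0 queue=[T3,T7] holders={T5}
Step 12: signal(T5) -> count=0 queue=[T7] holders={T3}
Step 13: signal(T3) -> count=0 queue=[] holders={T7}
Step 14: wait(T3) -> count=0 queue=[T3] holders={T7}
Step 15: wait(T4) -> count=0 queue=[T3,T4] holders={T7}
Step 16: wait(T5) -> count=0 queue=[T3,T4,T5] holders={T7}
Final holders: T7

Answer: T7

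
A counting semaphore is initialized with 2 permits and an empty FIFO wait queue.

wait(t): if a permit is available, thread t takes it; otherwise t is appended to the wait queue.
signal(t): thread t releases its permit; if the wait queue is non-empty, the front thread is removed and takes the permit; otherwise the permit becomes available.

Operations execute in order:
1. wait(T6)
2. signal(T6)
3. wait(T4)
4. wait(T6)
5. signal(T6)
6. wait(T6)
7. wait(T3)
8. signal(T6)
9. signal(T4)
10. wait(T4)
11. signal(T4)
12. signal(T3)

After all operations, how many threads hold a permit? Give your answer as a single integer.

Answer: 0

Derivation:
Step 1: wait(T6) -> count=1 queue=[] holders={T6}
Step 2: signal(T6) -> count=2 queue=[] holders={none}
Step 3: wait(T4) -> count=1 queue=[] holders={T4}
Step 4: wait(T6) -> count=0 queue=[] holders={T4,T6}
Step 5: signal(T6) -> count=1 queue=[] holders={T4}
Step 6: wait(T6) -> count=0 queue=[] holders={T4,T6}
Step 7: wait(T3) -> count=0 queue=[T3] holders={T4,T6}
Step 8: signal(T6) -> count=0 queue=[] holders={T3,T4}
Step 9: signal(T4) -> count=1 queue=[] holders={T3}
Step 10: wait(T4) -> count=0 queue=[] holders={T3,T4}
Step 11: signal(T4) -> count=1 queue=[] holders={T3}
Step 12: signal(T3) -> count=2 queue=[] holders={none}
Final holders: {none} -> 0 thread(s)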